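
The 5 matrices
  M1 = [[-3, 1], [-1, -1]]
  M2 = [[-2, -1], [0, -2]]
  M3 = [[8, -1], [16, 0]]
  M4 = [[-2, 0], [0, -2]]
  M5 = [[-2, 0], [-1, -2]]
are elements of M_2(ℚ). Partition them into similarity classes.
3 classes: {M1, M2, M5}, {M3}, {M4}

Characteristic polynomials: χ_{M1} = (x + 2)^2, χ_{M2} = (x + 2)^2, χ_{M3} = (x - 4)^2, χ_{M4} = (x + 2)^2, χ_{M5} = (x + 2)^2.

{M1, M2, M5}: invariant factors (x + 2)^2.

{M3}: invariant factors (x - 4)^2.

{M4}: invariant factors x + 2, x + 2.

Matrices are similar if and only if their invariant-factor lists agree; the partition into similarity classes is {M1, M2, M5}, {M3}, {M4}.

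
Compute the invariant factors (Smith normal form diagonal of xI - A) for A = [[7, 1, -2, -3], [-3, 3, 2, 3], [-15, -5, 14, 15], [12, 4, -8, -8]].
The Jordan structure of A has elementary divisors (x - 4)^2, (x - 4), (x - 4). Arranging the block sizes at each eigenvalue in decreasing order and taking row products gives the invariant factors.

Invariant factors (smallest first, each dividing the next): x - 4, x - 4, (x - 4)^2.

Check: the last factor (x - 4)^2 is the minimal polynomial, and the product (x - 4)^4 is the characteristic polynomial.

x - 4, x - 4, (x - 4)^2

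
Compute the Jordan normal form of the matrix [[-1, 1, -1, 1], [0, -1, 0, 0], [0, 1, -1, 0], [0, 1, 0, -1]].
The characteristic polynomial is det(xI - A) = (x + 1)^4, so the eigenvalues are -1 (algebraic multiplicity 4).

For λ = -1: rank(A + I) = 2, rank((A + I)^2) = 0. The eigenspace has dimension 4 - 2 = 2, so there are 2 Jordan blocks; the rank sequence gives block sizes [2, 2].

Assembling the blocks gives the Jordan form J above.

J = [[-1, 1, 0, 0], [0, -1, 0, 0], [0, 0, -1, 1], [0, 0, 0, -1]]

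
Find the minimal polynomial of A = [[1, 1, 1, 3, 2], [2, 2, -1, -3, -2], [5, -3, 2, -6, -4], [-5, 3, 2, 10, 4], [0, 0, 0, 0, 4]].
m_A(x) = (x - 4)^2(x - 3)

The characteristic polynomial factors as (x - 4)^4(x - 3). The minimal polynomial is ∏(x - λ)^{k_λ} where k_λ is the size of the largest Jordan block at λ.

For λ = 3: rank(A - 3I) = 4, and the largest Jordan block has size 1 (the smallest k with rank((A - 3I)^k) = rank((A - 3I)^(k+1))).
For λ = 4: rank(A - 4I) = 2, and the largest Jordan block has size 2 (the smallest k with rank((A - 4I)^k) = rank((A - 4I)^(k+1))).

So m_A(x) = (x - 4)^2(x - 3).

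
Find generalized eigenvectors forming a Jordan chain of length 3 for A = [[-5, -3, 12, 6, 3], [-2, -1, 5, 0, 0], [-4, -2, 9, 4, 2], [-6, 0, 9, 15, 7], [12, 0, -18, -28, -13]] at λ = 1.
v_1 = [[2, 0, 1, 0, 0]]^T, v_2 = [[0, 1, 0, -3, 6]]^T, v_3 = [[-3, -2, -2, 0, 0]]^T

We seek v_1 ∈ ker((A - I)^3) \ ker((A - I)^2), then set v_{i+1} = (A - I) v_i.

One such chain is v_1 = [[2, 0, 1, 0, 0]]^T, v_2 = [[0, 1, 0, -3, 6]]^T, v_3 = [[-3, -2, -2, 0, 0]]^T. Check: (A - I) v_3 = [[0, 0, 0, 0, 0]]^T = 0.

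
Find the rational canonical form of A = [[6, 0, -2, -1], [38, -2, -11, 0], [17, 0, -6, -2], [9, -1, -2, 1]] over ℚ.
The invariant factors of A (the non-unit diagonal entries of the Smith normal form of xI - A over ℚ[x]) are (x + 1)(x^3 + x - 1), each dividing the next. The characteristic polynomial is their product, (x + 1)(x^3 + x - 1).

The rational canonical form is the block-diagonal matrix of companion matrices C(f_i):
R = [[0, 0, 0, 1], [1, 0, 0, 0], [0, 1, 0, -1], [0, 0, 1, -1]].

Note the characteristic polynomial does not split into linear factors over ℚ, so A has no Jordan form over ℚ; the rational canonical form exists over any field.

R = [[0, 0, 0, 1], [1, 0, 0, 0], [0, 1, 0, -1], [0, 0, 1, -1]]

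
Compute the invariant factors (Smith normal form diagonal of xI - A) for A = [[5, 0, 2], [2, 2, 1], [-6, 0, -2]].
(x - 2)^2(x - 1)

The Jordan structure of A has elementary divisors (x - 1), (x - 2)^2. Arranging the block sizes at each eigenvalue in decreasing order and taking row products gives the invariant factors.

Invariant factors (smallest first, each dividing the next): (x - 2)^2(x - 1).

Check: the last factor (x - 2)^2(x - 1) is the minimal polynomial, and the product (x - 2)^2(x - 1) is the characteristic polynomial.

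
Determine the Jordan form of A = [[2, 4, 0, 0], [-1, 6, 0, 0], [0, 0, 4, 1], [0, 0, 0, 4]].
The characteristic polynomial is det(xI - A) = (x - 4)^4, so the eigenvalues are 4 (algebraic multiplicity 4).

For λ = 4: rank(A - 4I) = 2, rank((A - 4I)^2) = 0. The eigenspace has dimension 4 - 2 = 2, so there are 2 Jordan blocks; the rank sequence gives block sizes [2, 2].

Assembling the blocks gives the Jordan form J above.

J = [[4, 1, 0, 0], [0, 4, 0, 0], [0, 0, 4, 1], [0, 0, 0, 4]]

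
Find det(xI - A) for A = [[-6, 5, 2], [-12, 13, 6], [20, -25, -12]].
χ_A(x) = (x + 1)(x + 2)^2

xI - A = [[x + 6, -5, -2], [12, x - 13, -6], [-20, 25, x + 12]].

Expanding det(xI - A) along the first row:
det(xI - A) = + (x + 6)·det([[x - 13, -6], [25, x + 12]]) - (-5)·det([[12, -6], [-20, x + 12]]) + (-2)·det([[12, x - 13], [-20, 25]]).

Evaluating gives χ_A(x) = x^3 + 5x^2 + 8x + 4 = (x + 1)(x + 2)^2.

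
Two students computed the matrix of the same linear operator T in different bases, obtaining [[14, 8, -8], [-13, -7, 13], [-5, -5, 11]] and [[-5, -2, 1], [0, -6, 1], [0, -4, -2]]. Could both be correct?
No.

trace(A) = 18 but trace(B) = -13. The trace is a similarity invariant, so A and B are not similar.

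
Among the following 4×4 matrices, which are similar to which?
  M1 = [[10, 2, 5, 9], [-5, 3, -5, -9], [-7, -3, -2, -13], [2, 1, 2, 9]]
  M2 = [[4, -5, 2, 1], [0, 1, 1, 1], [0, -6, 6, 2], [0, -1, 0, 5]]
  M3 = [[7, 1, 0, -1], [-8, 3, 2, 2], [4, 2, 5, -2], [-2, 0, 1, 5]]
2 classes: {M1, M3}, {M2}

Characteristic polynomials: χ_{M1} = (x - 5)^4, χ_{M2} = (x - 4)^4, χ_{M3} = (x - 5)^4.

{M1, M3}: invariant factors x - 5, (x - 5)^3.

{M2}: invariant factors x - 4, (x - 4)^3.

Matrices are similar if and only if their invariant-factor lists agree; the partition into similarity classes is {M1, M3}, {M2}.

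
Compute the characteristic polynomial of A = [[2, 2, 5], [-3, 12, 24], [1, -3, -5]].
χ_A(x) = (x - 3)^3

xI - A = [[x - 2, -2, -5], [3, x - 12, -24], [-1, 3, x + 5]].

Expanding det(xI - A) along the first row:
det(xI - A) = + (x - 2)·det([[x - 12, -24], [3, x + 5]]) - (-2)·det([[3, -24], [-1, x + 5]]) + (-5)·det([[3, x - 12], [-1, 3]]).

Evaluating gives χ_A(x) = x^3 - 9x^2 + 27x - 27 = (x - 3)^3.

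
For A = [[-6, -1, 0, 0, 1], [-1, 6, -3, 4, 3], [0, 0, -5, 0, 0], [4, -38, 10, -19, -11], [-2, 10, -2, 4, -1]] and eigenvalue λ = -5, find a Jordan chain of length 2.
v_1 = [[0, -1, 0, 3, -1]]^T, v_2 = [[0, -2, 0, 7, -2]]^T

We seek v_1 ∈ ker((A + 5I)^2) \ ker(A + 5I), then set v_{i+1} = (A + 5I) v_i.

One such chain is v_1 = [[0, -1, 0, 3, -1]]^T, v_2 = [[0, -2, 0, 7, -2]]^T. Check: (A + 5I) v_2 = [[0, 0, 0, 0, 0]]^T = 0.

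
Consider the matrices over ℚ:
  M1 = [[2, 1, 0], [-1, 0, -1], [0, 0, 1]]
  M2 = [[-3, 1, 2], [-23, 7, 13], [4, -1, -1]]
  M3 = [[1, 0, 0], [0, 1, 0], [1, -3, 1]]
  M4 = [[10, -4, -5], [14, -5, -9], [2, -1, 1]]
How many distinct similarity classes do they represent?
Characteristic polynomials: χ_{M1} = (x - 1)^3, χ_{M2} = (x - 1)^3, χ_{M3} = (x - 1)^3, χ_{M4} = (x - 2)^3.

{M1, M2}: invariant factors (x - 1)^3.

{M3}: invariant factors x - 1, (x - 1)^2.

{M4}: invariant factors (x - 2)^3.

Matrices are similar if and only if their invariant-factor lists agree; the partition into similarity classes is {M1, M2}, {M3}, {M4}.

3 classes: {M1, M2}, {M3}, {M4}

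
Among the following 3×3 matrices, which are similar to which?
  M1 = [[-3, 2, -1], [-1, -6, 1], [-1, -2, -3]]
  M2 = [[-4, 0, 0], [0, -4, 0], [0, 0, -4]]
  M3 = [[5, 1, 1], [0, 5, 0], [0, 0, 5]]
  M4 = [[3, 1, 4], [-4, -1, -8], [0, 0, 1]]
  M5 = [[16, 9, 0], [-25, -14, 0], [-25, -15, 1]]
Characteristic polynomials: χ_{M1} = (x + 4)^3, χ_{M2} = (x + 4)^3, χ_{M3} = (x - 5)^3, χ_{M4} = (x - 1)^3, χ_{M5} = (x - 1)^3.

{M1}: invariant factors x + 4, (x + 4)^2.

{M2}: invariant factors x + 4, x + 4, x + 4.

{M3}: invariant factors x - 5, (x - 5)^2.

{M4, M5}: invariant factors x - 1, (x - 1)^2.

Matrices are similar if and only if their invariant-factor lists agree; the partition into similarity classes is {M1}, {M2}, {M3}, {M4, M5}.

4 classes: {M1}, {M2}, {M3}, {M4, M5}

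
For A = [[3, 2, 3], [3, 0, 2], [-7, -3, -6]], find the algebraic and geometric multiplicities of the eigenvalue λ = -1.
algebraic multiplicity 3, geometric multiplicity 1

The characteristic polynomial is (x + 1)^3, so the factor x + 1 appears with exponent 3: the algebraic multiplicity is 3.

rank(A + I) = 2, so the eigenspace has dimension 3 - 2 = 1: the geometric multiplicity is 1.

Since 1 < 3, A is not diagonalizable.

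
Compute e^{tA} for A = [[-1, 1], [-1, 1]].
e^{tA} = [[1 - t, t], [-t, t + 1]]

A has Jordan form J = [[0, 1], [0, 0]] with A = PJP^{-1}, so e^{tA} = P e^{tJ} P^{-1}.

For a Jordan block J_k(λ), e^{tJ_k(λ)} = e^{λt} · (I + tN + t^2 N^2/2! + ... + t^{k-1} N^{k-1}/(k-1)!) where N is the nilpotent superdiagonal part.

Assembling the blocks and conjugating back gives the entries of e^{tA} as shown above.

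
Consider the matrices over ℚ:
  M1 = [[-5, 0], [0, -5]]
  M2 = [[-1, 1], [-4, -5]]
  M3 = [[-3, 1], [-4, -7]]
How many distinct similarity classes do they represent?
Characteristic polynomials: χ_{M1} = (x + 5)^2, χ_{M2} = (x + 3)^2, χ_{M3} = (x + 5)^2.

{M1}: invariant factors x + 5, x + 5.

{M2}: invariant factors (x + 3)^2.

{M3}: invariant factors (x + 5)^2.

Matrices are similar if and only if their invariant-factor lists agree; the partition into similarity classes is {M1}, {M2}, {M3}.

3 classes: {M1}, {M2}, {M3}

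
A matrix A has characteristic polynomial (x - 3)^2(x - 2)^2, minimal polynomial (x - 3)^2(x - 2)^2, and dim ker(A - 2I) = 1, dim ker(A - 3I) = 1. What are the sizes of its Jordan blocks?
λ = 2: algebraic multiplicity 2 (exponent in χ_A), largest block size 2 (exponent in m_A), 1 block (geometric multiplicity). This forces block sizes [2].
λ = 3: algebraic multiplicity 2 (exponent in χ_A), largest block size 2 (exponent in m_A), 1 block (geometric multiplicity). This forces block sizes [2].

Jordan blocks: (2, 2), (3, 2)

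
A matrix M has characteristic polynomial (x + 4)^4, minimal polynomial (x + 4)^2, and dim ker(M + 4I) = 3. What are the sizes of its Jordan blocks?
λ = -4: algebraic multiplicity 4 (exponent in χ_M), largest block size 2 (exponent in m_M), 3 blocks (geometric multiplicity). These force block sizes [2, 1, 1].

Jordan blocks: (-4, 2), (-4, 1), (-4, 1)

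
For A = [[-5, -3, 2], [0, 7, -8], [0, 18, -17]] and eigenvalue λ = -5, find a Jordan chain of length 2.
We seek v_1 ∈ ker((A + 5I)^2) \ ker(A + 5I), then set v_{i+1} = (A + 5I) v_i.

One such chain is v_1 = [[0, 3, 5]]^T, v_2 = [[1, -4, -6]]^T. Check: (A + 5I) v_2 = [[0, 0, 0]]^T = 0.

v_1 = [[0, 3, 5]]^T, v_2 = [[1, -4, -6]]^T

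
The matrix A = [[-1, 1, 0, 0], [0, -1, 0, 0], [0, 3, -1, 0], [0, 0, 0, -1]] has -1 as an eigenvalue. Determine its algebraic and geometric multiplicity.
algebraic multiplicity 4, geometric multiplicity 3

The characteristic polynomial is (x + 1)^4, so the factor x + 1 appears with exponent 4: the algebraic multiplicity is 4.

rank(A + I) = 1, so the eigenspace has dimension 4 - 1 = 3: the geometric multiplicity is 3.

Since 3 < 4, A is not diagonalizable.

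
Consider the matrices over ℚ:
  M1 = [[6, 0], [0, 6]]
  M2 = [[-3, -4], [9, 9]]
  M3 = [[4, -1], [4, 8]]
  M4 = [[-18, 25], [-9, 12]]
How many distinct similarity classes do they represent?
4 classes: {M1}, {M2}, {M3}, {M4}

Characteristic polynomials: χ_{M1} = (x - 6)^2, χ_{M2} = (x - 3)^2, χ_{M3} = (x - 6)^2, χ_{M4} = (x + 3)^2.

{M1}: invariant factors x - 6, x - 6.

{M2}: invariant factors (x - 3)^2.

{M3}: invariant factors (x - 6)^2.

{M4}: invariant factors (x + 3)^2.

Matrices are similar if and only if their invariant-factor lists agree; the partition into similarity classes is {M1}, {M2}, {M3}, {M4}.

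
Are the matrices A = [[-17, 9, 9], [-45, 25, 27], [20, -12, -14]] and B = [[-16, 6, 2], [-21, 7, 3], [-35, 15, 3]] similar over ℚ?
Two matrices over a field are similar if and only if they have the same invariant factors.

Both A and B have characteristic polynomial (x + 2)^3 and minimal polynomial (x + 2)^2. Computing further, both have invariant factors x + 2, (x + 2)^2. Hence A and B are similar.

Yes.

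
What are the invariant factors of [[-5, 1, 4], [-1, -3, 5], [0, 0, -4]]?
The Jordan structure of A has elementary divisors (x + 4)^3. Arranging the block sizes at each eigenvalue in decreasing order and taking row products gives the invariant factors.

Invariant factors (smallest first, each dividing the next): (x + 4)^3.

Check: the last factor (x + 4)^3 is the minimal polynomial, and the product (x + 4)^3 is the characteristic polynomial.

(x + 4)^3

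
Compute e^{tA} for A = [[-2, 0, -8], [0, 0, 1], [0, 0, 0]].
A has Jordan form J = [[-2, 0, 0], [0, 0, 1], [0, 0, 0]] with A = PJP^{-1}, so e^{tA} = P e^{tJ} P^{-1}.

For a Jordan block J_k(λ), e^{tJ_k(λ)} = e^{λt} · (I + tN + t^2 N^2/2! + ... + t^{k-1} N^{k-1}/(k-1)!) where N is the nilpotent superdiagonal part.

Assembling the blocks and conjugating back gives the entries of e^{tA} as shown above.

e^{tA} = [[e^{-2*t}, 0, -4 + 4*e^{-2*t}], [0, 1, t], [0, 0, 1]]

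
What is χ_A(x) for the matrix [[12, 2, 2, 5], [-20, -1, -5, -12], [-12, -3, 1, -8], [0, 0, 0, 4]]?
χ_A(x) = (x - 4)^4

xI - A = [[x - 12, -2, -2, -5], [20, x + 1, 5, 12], [12, 3, x - 1, 8], [0, 0, 0, x - 4]].

Expanding det(xI - A) along the first row:
det(xI - A) = + (x - 12)·det([[x + 1, 5, 12], [3, x - 1, 8], [0, 0, x - 4]]) - (-2)·det([[20, 5, 12], [12, x - 1, 8], [0, 0, x - 4]]) + (-2)·det([[20, x + 1, 12], [12, 3, 8], [0, 0, x - 4]]) - (-5)·det([[20, x + 1, 5], [12, 3, x - 1], [0, 0, 0]]).

Evaluating gives χ_A(x) = x^4 - 16x^3 + 96x^2 - 256x + 256 = (x - 4)^4.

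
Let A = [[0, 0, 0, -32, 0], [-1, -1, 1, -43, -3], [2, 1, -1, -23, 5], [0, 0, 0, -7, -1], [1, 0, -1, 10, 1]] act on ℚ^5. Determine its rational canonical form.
The invariant factors of A (the non-unit diagonal entries of the Smith normal form of xI - A over ℚ[x]) are (x + 4)^2(x^3 + 4x + 2), each dividing the next. The characteristic polynomial is their product, (x + 4)^2(x^3 + 4x + 2).

The rational canonical form is the block-diagonal matrix of companion matrices C(f_i):
R = [[0, 0, 0, 0, -32], [1, 0, 0, 0, -80], [0, 1, 0, 0, -34], [0, 0, 1, 0, -20], [0, 0, 0, 1, -8]].

Note the characteristic polynomial does not split into linear factors over ℚ, so A has no Jordan form over ℚ; the rational canonical form exists over any field.

R = [[0, 0, 0, 0, -32], [1, 0, 0, 0, -80], [0, 1, 0, 0, -34], [0, 0, 1, 0, -20], [0, 0, 0, 1, -8]]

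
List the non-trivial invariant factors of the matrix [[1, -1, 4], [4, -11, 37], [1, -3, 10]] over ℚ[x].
The Jordan structure of A has elementary divisors x^3. Arranging the block sizes at each eigenvalue in decreasing order and taking row products gives the invariant factors.

Invariant factors (smallest first, each dividing the next): x^3.

Check: the last factor x^3 is the minimal polynomial, and the product x^3 is the characteristic polynomial.

x^3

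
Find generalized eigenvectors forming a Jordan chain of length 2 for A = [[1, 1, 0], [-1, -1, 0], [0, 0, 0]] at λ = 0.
v_1 = [[-1, 2, 1]]^T, v_2 = [[1, -1, 0]]^T

We seek v_1 ∈ ker(A^2) \ ker(A), then set v_{i+1} = A v_i.

One such chain is v_1 = [[-1, 2, 1]]^T, v_2 = [[1, -1, 0]]^T. Check: A v_2 = [[0, 0, 0]]^T = 0.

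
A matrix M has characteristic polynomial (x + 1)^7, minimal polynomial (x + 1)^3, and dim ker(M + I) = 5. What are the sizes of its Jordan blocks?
λ = -1: algebraic multiplicity 7 (exponent in χ_M), largest block size 3 (exponent in m_M), 5 blocks (geometric multiplicity). These force block sizes [3, 1, 1, 1, 1].

Jordan blocks: (-1, 3), (-1, 1), (-1, 1), (-1, 1), (-1, 1)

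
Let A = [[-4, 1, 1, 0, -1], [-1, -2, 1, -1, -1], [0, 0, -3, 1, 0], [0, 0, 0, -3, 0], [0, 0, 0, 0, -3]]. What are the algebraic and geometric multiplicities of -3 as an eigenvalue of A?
The characteristic polynomial is (x + 3)^5, so the factor x + 3 appears with exponent 5: the algebraic multiplicity is 5.

rank(A + 3I) = 2, so the eigenspace has dimension 5 - 2 = 3: the geometric multiplicity is 3.

Since 3 < 5, A is not diagonalizable.

algebraic multiplicity 5, geometric multiplicity 3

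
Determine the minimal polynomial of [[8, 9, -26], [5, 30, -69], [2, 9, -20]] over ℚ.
The characteristic polynomial factors as (x - 6)^3. The minimal polynomial is ∏(x - λ)^{k_λ} where k_λ is the size of the largest Jordan block at λ.

For λ = 6: rank(A - 6I) = 2, and the largest Jordan block has size 3 (the smallest k with rank((A - 6I)^k) = rank((A - 6I)^(k+1))).

So m_A(x) = (x - 6)^3.

m_A(x) = (x - 6)^3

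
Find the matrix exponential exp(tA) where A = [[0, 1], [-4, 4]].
A has Jordan form J = [[2, 1], [0, 2]] with A = PJP^{-1}, so e^{tA} = P e^{tJ} P^{-1}.

For a Jordan block J_k(λ), e^{tJ_k(λ)} = e^{λt} · (I + tN + t^2 N^2/2! + ... + t^{k-1} N^{k-1}/(k-1)!) where N is the nilpotent superdiagonal part.

Assembling the blocks and conjugating back gives the entries of e^{tA} as shown above.

e^{tA} = [[(1 - 2*t)*e^{2*t}, t*e^{2*t}], [-4*t*e^{2*t}, (2*t + 1)*e^{2*t}]]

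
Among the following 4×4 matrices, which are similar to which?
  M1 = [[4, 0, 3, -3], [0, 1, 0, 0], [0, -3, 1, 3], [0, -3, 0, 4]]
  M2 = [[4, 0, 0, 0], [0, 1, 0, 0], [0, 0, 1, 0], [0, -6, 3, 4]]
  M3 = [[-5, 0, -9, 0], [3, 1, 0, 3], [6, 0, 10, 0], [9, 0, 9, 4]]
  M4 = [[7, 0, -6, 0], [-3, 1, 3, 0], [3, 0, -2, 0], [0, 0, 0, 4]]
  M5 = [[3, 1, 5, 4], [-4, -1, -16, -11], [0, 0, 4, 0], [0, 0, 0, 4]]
Characteristic polynomials: χ_{M1} = (x - 4)^2(x - 1)^2, χ_{M2} = (x - 4)^2(x - 1)^2, χ_{M3} = (x - 4)^2(x - 1)^2, χ_{M4} = (x - 4)^2(x - 1)^2, χ_{M5} = (x - 4)^2(x - 1)^2.

{M1, M2, M3, M4}: invariant factors (x - 4)(x - 1), (x - 4)(x - 1).

{M5}: invariant factors x - 4, (x - 4)(x - 1)^2.

Matrices are similar if and only if their invariant-factor lists agree; the partition into similarity classes is {M1, M2, M3, M4}, {M5}.

2 classes: {M1, M2, M3, M4}, {M5}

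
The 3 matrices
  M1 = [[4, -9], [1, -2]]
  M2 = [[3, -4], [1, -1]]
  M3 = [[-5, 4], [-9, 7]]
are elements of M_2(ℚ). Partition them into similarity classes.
1 class: {M1, M2, M3}

Characteristic polynomials: χ_{M1} = (x - 1)^2, χ_{M2} = (x - 1)^2, χ_{M3} = (x - 1)^2.

{M1, M2, M3}: invariant factors (x - 1)^2.

Matrices are similar if and only if their invariant-factor lists agree; the partition into similarity classes is {M1, M2, M3}.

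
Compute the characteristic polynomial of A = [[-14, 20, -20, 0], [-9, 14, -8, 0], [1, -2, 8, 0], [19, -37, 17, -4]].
xI - A = [[x + 14, -20, 20, 0], [9, x - 14, 8, 0], [-1, 2, x - 8, 0], [-19, 37, -17, x + 4]].

Expanding det(xI - A) along the first row:
det(xI - A) = + (x + 14)·det([[x - 14, 8, 0], [2, x - 8, 0], [37, -17, x + 4]]) - (-20)·det([[9, 8, 0], [-1, x - 8, 0], [-19, -17, x + 4]]) + (20)·det([[9, x - 14, 0], [-1, 2, 0], [-19, 37, x + 4]]) - (0)·det([[9, x - 14, 8], [-1, 2, x - 8], [-19, 37, -17]]).

Evaluating gives χ_A(x) = x^4 - 4x^3 - 44x^2 + 96x + 576 = (x - 6)^2(x + 4)^2.

χ_A(x) = (x - 6)^2(x + 4)^2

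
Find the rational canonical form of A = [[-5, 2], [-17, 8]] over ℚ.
R = [[0, 6], [1, 3]]

The invariant factors of A (the non-unit diagonal entries of the Smith normal form of xI - A over ℚ[x]) are x^2 - 3x - 6, each dividing the next. The characteristic polynomial is their product, x^2 - 3x - 6.

The rational canonical form is the block-diagonal matrix of companion matrices C(f_i):
R = [[0, 6], [1, 3]].

Note the characteristic polynomial does not split into linear factors over ℚ, so A has no Jordan form over ℚ; the rational canonical form exists over any field.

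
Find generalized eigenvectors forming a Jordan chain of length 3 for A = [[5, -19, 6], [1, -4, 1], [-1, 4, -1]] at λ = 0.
v_1 = [[-1, 0, 1]]^T, v_2 = [[1, 0, 0]]^T, v_3 = [[5, 1, -1]]^T

We seek v_1 ∈ ker(A^3) \ ker(A^2), then set v_{i+1} = A v_i.

One such chain is v_1 = [[-1, 0, 1]]^T, v_2 = [[1, 0, 0]]^T, v_3 = [[5, 1, -1]]^T. Check: A v_3 = [[0, 0, 0]]^T = 0.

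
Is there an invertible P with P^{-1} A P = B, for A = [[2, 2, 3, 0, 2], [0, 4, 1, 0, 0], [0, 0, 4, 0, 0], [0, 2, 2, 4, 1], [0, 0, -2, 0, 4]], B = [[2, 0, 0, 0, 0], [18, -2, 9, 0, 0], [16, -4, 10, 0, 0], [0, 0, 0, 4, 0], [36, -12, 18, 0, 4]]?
No.

Both have characteristic polynomial (x - 4)^4(x - 2) and minimal polynomial (x - 4)^2(x - 2). But rank(A - 4I) = 3 for A while rank(B - 4I) = 2 for B, so the number of Jordan blocks at λ = 4 differs. A and B are not similar.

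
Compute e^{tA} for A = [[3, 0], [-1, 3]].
e^{tA} = [[e^{3*t}, 0], [-t*e^{3*t}, e^{3*t}]]

A has Jordan form J = [[3, 1], [0, 3]] with A = PJP^{-1}, so e^{tA} = P e^{tJ} P^{-1}.

For a Jordan block J_k(λ), e^{tJ_k(λ)} = e^{λt} · (I + tN + t^2 N^2/2! + ... + t^{k-1} N^{k-1}/(k-1)!) where N is the nilpotent superdiagonal part.

Assembling the blocks and conjugating back gives the entries of e^{tA} as shown above.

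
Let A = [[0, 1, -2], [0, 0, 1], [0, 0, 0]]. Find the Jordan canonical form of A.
The characteristic polynomial is det(xI - A) = x^3, so the eigenvalues are 0 (algebraic multiplicity 3).

For λ = 0: rank(A) = 2, rank(A^2) = 1, rank(A^3) = 0. The eigenspace has dimension 3 - 2 = 1, so there is 1 Jordan block; the rank sequence gives block sizes [3].

Assembling the blocks gives the Jordan form J above.

J = [[0, 1, 0], [0, 0, 1], [0, 0, 0]]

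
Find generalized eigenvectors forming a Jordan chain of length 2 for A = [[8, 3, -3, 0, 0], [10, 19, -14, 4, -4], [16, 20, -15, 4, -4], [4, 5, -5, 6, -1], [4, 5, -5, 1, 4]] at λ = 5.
v_1 = [[-1, 3, 2, 1, 1]]^T, v_2 = [[0, 4, 4, 1, 1]]^T

We seek v_1 ∈ ker((A - 5I)^2) \ ker(A - 5I), then set v_{i+1} = (A - 5I) v_i.

One such chain is v_1 = [[-1, 3, 2, 1, 1]]^T, v_2 = [[0, 4, 4, 1, 1]]^T. Check: (A - 5I) v_2 = [[0, 0, 0, 0, 0]]^T = 0.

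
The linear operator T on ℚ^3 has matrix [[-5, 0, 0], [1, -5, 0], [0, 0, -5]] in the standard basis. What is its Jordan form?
J = [[-5, 1, 0], [0, -5, 0], [0, 0, -5]]

The characteristic polynomial is det(xI - A) = (x + 5)^3, so the eigenvalues are -5 (algebraic multiplicity 3).

For λ = -5: rank(A + 5I) = 1, rank((A + 5I)^2) = 0. The eigenspace has dimension 3 - 1 = 2, so there are 2 Jordan blocks; the rank sequence gives block sizes [2, 1].

Assembling the blocks gives the Jordan form J above.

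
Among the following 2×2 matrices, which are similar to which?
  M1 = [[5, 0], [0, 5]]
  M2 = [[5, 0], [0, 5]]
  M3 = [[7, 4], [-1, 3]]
Characteristic polynomials: χ_{M1} = (x - 5)^2, χ_{M2} = (x - 5)^2, χ_{M3} = (x - 5)^2.

{M1, M2}: invariant factors x - 5, x - 5.

{M3}: invariant factors (x - 5)^2.

Matrices are similar if and only if their invariant-factor lists agree; the partition into similarity classes is {M1, M2}, {M3}.

2 classes: {M1, M2}, {M3}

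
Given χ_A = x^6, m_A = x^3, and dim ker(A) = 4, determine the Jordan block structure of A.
Jordan blocks: (0, 3), (0, 1), (0, 1), (0, 1)

λ = 0: algebraic multiplicity 6 (exponent in χ_A), largest block size 3 (exponent in m_A), 4 blocks (geometric multiplicity). These force block sizes [3, 1, 1, 1].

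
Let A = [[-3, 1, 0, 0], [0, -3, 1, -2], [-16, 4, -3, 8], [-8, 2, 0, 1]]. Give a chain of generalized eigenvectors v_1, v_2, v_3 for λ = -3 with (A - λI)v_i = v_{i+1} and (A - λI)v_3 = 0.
We seek v_1 ∈ ker((A + 3I)^3) \ ker((A + 3I)^2), then set v_{i+1} = (A + 3I) v_i.

One such chain is v_1 = [[0, 0, 1, 0]]^T, v_2 = [[0, 1, 0, 0]]^T, v_3 = [[1, 0, 4, 2]]^T. Check: (A + 3I) v_3 = [[0, 0, 0, 0]]^T = 0.

v_1 = [[0, 0, 1, 0]]^T, v_2 = [[0, 1, 0, 0]]^T, v_3 = [[1, 0, 4, 2]]^T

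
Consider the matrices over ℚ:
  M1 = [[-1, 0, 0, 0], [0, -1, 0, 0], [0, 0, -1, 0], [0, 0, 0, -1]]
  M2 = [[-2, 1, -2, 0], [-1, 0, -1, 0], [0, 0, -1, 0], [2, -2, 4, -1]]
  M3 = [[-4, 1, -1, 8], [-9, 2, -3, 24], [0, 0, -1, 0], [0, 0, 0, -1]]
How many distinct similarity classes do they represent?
3 classes: {M1}, {M2}, {M3}

Characteristic polynomials: χ_{M1} = (x + 1)^4, χ_{M2} = (x + 1)^4, χ_{M3} = (x + 1)^4.

{M1}: invariant factors x + 1, x + 1, x + 1, x + 1.

{M2}: invariant factors x + 1, (x + 1)^3.

{M3}: invariant factors x + 1, x + 1, (x + 1)^2.

Matrices are similar if and only if their invariant-factor lists agree; the partition into similarity classes is {M1}, {M2}, {M3}.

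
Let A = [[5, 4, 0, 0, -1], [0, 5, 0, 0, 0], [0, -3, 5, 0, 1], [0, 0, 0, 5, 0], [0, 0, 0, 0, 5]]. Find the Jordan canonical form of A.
The characteristic polynomial is det(xI - A) = (x - 5)^5, so the eigenvalues are 5 (algebraic multiplicity 5).

For λ = 5: rank(A - 5I) = 2, rank((A - 5I)^2) = 0. The eigenspace has dimension 5 - 2 = 3, so there are 3 Jordan blocks; the rank sequence gives block sizes [2, 2, 1].

Assembling the blocks gives the Jordan form J above.

J = [[5, 1, 0, 0, 0], [0, 5, 0, 0, 0], [0, 0, 5, 1, 0], [0, 0, 0, 5, 0], [0, 0, 0, 0, 5]]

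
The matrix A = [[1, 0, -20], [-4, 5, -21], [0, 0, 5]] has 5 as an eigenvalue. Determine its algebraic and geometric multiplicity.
algebraic multiplicity 2, geometric multiplicity 1

The characteristic polynomial is (x - 5)^2(x - 1), so the factor x - 5 appears with exponent 2: the algebraic multiplicity is 2.

rank(A - 5I) = 2, so the eigenspace has dimension 3 - 2 = 1: the geometric multiplicity is 1.

Since 1 < 2, A is not diagonalizable.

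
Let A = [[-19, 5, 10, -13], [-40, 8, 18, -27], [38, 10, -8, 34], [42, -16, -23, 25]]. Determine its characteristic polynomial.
χ_A(x) = (x - 5)(x - 2)^2(x + 3)

xI - A = [[x + 19, -5, -10, 13], [40, x - 8, -18, 27], [-38, -10, x + 8, -34], [-42, 16, 23, x - 25]].

Expanding det(xI - A) along the first row:
det(xI - A) = + (x + 19)·det([[x - 8, -18, 27], [-10, x + 8, -34], [16, 23, x - 25]]) - (-5)·det([[40, -18, 27], [-38, x + 8, -34], [-42, 23, x - 25]]) + (-10)·det([[40, x - 8, 27], [-38, -10, -34], [-42, 16, x - 25]]) - (13)·det([[40, x - 8, -18], [-38, -10, x + 8], [-42, 16, 23]]).

Evaluating gives χ_A(x) = x^4 - 6x^3 - 3x^2 + 52x - 60 = (x - 5)(x - 2)^2(x + 3).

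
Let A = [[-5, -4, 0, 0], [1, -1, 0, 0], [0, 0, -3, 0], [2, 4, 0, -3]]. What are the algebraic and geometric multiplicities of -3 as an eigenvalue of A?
The characteristic polynomial is (x + 3)^4, so the factor x + 3 appears with exponent 4: the algebraic multiplicity is 4.

rank(A + 3I) = 1, so the eigenspace has dimension 4 - 1 = 3: the geometric multiplicity is 3.

Since 3 < 4, A is not diagonalizable.

algebraic multiplicity 4, geometric multiplicity 3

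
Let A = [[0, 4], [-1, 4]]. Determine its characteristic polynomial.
χ_A(x) = (x - 2)^2

xI - A = [[x, -4], [1, x - 4]].

Expanding det(xI - A) along the first row:
det(xI - A) = + (x)·det([[x - 4]]) - (-4)·det([[1]]).

Evaluating gives χ_A(x) = x^2 - 4x + 4 = (x - 2)^2.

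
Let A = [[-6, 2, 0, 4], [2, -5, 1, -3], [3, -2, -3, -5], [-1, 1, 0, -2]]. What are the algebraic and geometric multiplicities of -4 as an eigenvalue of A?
The characteristic polynomial is (x + 4)^4, so the factor x + 4 appears with exponent 4: the algebraic multiplicity is 4.

rank(A + 4I) = 2, so the eigenspace has dimension 4 - 2 = 2: the geometric multiplicity is 2.

Since 2 < 4, A is not diagonalizable.

algebraic multiplicity 4, geometric multiplicity 2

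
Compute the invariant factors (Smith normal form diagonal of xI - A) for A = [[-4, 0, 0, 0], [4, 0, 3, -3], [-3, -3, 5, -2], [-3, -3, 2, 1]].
x(x - 3)^2(x + 4)

The Jordan structure of A has elementary divisors (x + 4), x, (x - 3)^2. Arranging the block sizes at each eigenvalue in decreasing order and taking row products gives the invariant factors.

Invariant factors (smallest first, each dividing the next): x(x - 3)^2(x + 4).

Check: the last factor x(x - 3)^2(x + 4) is the minimal polynomial, and the product x(x - 3)^2(x + 4) is the characteristic polynomial.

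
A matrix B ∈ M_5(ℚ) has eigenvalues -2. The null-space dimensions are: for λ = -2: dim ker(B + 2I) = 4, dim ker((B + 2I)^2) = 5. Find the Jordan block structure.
λ = -2: successive nullity increments [4, 1] count blocks of size ≥ k; block sizes are [2, 1, 1, 1].

Jordan blocks: (-2, 2), (-2, 1), (-2, 1), (-2, 1)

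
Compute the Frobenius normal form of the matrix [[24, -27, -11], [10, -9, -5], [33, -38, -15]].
R = [[0, 0, -2], [1, 0, -2], [0, 1, 0]]

The invariant factors of A (the non-unit diagonal entries of the Smith normal form of xI - A over ℚ[x]) are x^3 + 2x + 2, each dividing the next. The characteristic polynomial is their product, x^3 + 2x + 2.

The rational canonical form is the block-diagonal matrix of companion matrices C(f_i):
R = [[0, 0, -2], [1, 0, -2], [0, 1, 0]].

Note the characteristic polynomial does not split into linear factors over ℚ, so A has no Jordan form over ℚ; the rational canonical form exists over any field.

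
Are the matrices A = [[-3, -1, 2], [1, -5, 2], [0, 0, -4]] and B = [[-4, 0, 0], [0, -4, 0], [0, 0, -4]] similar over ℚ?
Both have characteristic polynomial (x + 4)^3, but the minimal polynomial of A is (x + 4)^2 while the minimal polynomial of B is x + 4. The minimal polynomial is a similarity invariant, so A and B are not similar.

No.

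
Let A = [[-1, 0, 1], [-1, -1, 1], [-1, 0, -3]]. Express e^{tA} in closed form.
A has Jordan form J = [[-2, 1, 0], [0, -2, 0], [0, 0, -1]] with A = PJP^{-1}, so e^{tA} = P e^{tJ} P^{-1}.

For a Jordan block J_k(λ), e^{tJ_k(λ)} = e^{λt} · (I + tN + t^2 N^2/2! + ... + t^{k-1} N^{k-1}/(k-1)!) where N is the nilpotent superdiagonal part.

Assembling the blocks and conjugating back gives the entries of e^{tA} as shown above.

e^{tA} = [[(t + 1)*e^{-2*t}, 0, t*e^{-2*t}], [(2*t - 3*e^{t} + 3)*e^{-2*t}, e^{-t}, (2*t - e^{t} + 1)*e^{-2*t}], [-t*e^{-2*t}, 0, (1 - t)*e^{-2*t}]]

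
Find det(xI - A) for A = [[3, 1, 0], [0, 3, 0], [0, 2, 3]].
xI - A = [[x - 3, -1, 0], [0, x - 3, 0], [0, -2, x - 3]].

Expanding det(xI - A) along the first row:
det(xI - A) = + (x - 3)·det([[x - 3, 0], [-2, x - 3]]) - (-1)·det([[0, 0], [0, x - 3]]) + (0)·det([[0, x - 3], [0, -2]]).

Evaluating gives χ_A(x) = x^3 - 9x^2 + 27x - 27 = (x - 3)^3.

χ_A(x) = (x - 3)^3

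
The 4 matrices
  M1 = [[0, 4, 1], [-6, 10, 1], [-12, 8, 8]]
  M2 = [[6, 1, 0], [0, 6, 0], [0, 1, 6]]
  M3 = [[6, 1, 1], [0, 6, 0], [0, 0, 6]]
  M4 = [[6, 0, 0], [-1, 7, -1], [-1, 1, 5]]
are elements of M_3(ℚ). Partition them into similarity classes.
Characteristic polynomials: χ_{M1} = (x - 6)^3, χ_{M2} = (x - 6)^3, χ_{M3} = (x - 6)^3, χ_{M4} = (x - 6)^3.

{M1, M2, M3, M4}: invariant factors x - 6, (x - 6)^2.

Matrices are similar if and only if their invariant-factor lists agree; the partition into similarity classes is {M1, M2, M3, M4}.

1 class: {M1, M2, M3, M4}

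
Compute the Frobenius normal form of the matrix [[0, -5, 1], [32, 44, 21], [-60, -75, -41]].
The invariant factors of A (the non-unit diagonal entries of the Smith normal form of xI - A over ℚ[x]) are (x - 4)(x^2 + x - 5), each dividing the next. The characteristic polynomial is their product, (x - 4)(x^2 + x - 5).

The rational canonical form is the block-diagonal matrix of companion matrices C(f_i):
R = [[0, 0, -20], [1, 0, 9], [0, 1, 3]].

Note the characteristic polynomial does not split into linear factors over ℚ, so A has no Jordan form over ℚ; the rational canonical form exists over any field.

R = [[0, 0, -20], [1, 0, 9], [0, 1, 3]]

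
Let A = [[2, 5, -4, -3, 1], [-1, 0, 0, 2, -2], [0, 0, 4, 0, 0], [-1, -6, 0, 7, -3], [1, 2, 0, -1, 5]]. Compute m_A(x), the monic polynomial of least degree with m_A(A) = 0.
m_A(x) = (x - 4)^2(x - 3)^2

The characteristic polynomial factors as (x - 4)^3(x - 3)^2. The minimal polynomial is ∏(x - λ)^{k_λ} where k_λ is the size of the largest Jordan block at λ.

For λ = 3: rank(A - 3I) = 4, and the largest Jordan block has size 2 (the smallest k with rank((A - 3I)^k) = rank((A - 3I)^(k+1))).
For λ = 4: rank(A - 4I) = 3, and the largest Jordan block has size 2 (the smallest k with rank((A - 4I)^k) = rank((A - 4I)^(k+1))).

So m_A(x) = (x - 4)^2(x - 3)^2.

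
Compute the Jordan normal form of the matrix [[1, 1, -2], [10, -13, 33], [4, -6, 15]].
J = [[1, 1, 0], [0, 1, 1], [0, 0, 1]]

The characteristic polynomial is det(xI - A) = (x - 1)^3, so the eigenvalues are 1 (algebraic multiplicity 3).

For λ = 1: rank(A - I) = 2, rank((A - I)^2) = 1, rank((A - I)^3) = 0. The eigenspace has dimension 3 - 2 = 1, so there is 1 Jordan block; the rank sequence gives block sizes [3].

Assembling the blocks gives the Jordan form J above.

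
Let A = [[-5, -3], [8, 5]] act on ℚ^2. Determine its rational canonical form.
The invariant factors of A (the non-unit diagonal entries of the Smith normal form of xI - A over ℚ[x]) are (x - 1)(x + 1), each dividing the next. The characteristic polynomial is their product, (x - 1)(x + 1).

The rational canonical form is the block-diagonal matrix of companion matrices C(f_i):
R = [[0, 1], [1, 0]].

R = [[0, 1], [1, 0]]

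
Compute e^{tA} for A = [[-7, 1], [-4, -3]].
e^{tA} = [[(1 - 2*t)*e^{-5*t}, t*e^{-5*t}], [-4*t*e^{-5*t}, (2*t + 1)*e^{-5*t}]]

A has Jordan form J = [[-5, 1], [0, -5]] with A = PJP^{-1}, so e^{tA} = P e^{tJ} P^{-1}.

For a Jordan block J_k(λ), e^{tJ_k(λ)} = e^{λt} · (I + tN + t^2 N^2/2! + ... + t^{k-1} N^{k-1}/(k-1)!) where N is the nilpotent superdiagonal part.

Assembling the blocks and conjugating back gives the entries of e^{tA} as shown above.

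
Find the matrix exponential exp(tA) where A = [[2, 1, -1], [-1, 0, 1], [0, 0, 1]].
e^{tA} = [[(t + 1)*e^{t}, t*e^{t}, -t*e^{t}], [-t*e^{t}, (1 - t)*e^{t}, t*e^{t}], [0, 0, e^{t}]]

A has Jordan form J = [[1, 1, 0], [0, 1, 0], [0, 0, 1]] with A = PJP^{-1}, so e^{tA} = P e^{tJ} P^{-1}.

For a Jordan block J_k(λ), e^{tJ_k(λ)} = e^{λt} · (I + tN + t^2 N^2/2! + ... + t^{k-1} N^{k-1}/(k-1)!) where N is the nilpotent superdiagonal part.

Assembling the blocks and conjugating back gives the entries of e^{tA} as shown above.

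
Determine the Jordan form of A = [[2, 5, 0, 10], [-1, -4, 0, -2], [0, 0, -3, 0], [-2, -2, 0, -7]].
The characteristic polynomial is det(xI - A) = (x + 3)^4, so the eigenvalues are -3 (algebraic multiplicity 4).

For λ = -3: rank(A + 3I) = 1, rank((A + 3I)^2) = 0. The eigenspace has dimension 4 - 1 = 3, so there are 3 Jordan blocks; the rank sequence gives block sizes [2, 1, 1].

Assembling the blocks gives the Jordan form J above.

J = [[-3, 1, 0, 0], [0, -3, 0, 0], [0, 0, -3, 0], [0, 0, 0, -3]]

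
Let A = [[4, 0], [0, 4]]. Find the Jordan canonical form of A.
J = [[4, 0], [0, 4]]

The characteristic polynomial is det(xI - A) = (x - 4)^2, so the eigenvalues are 4 (algebraic multiplicity 2).

For λ = 4: rank(A - 4I) = 0. The eigenspace has dimension 2 - 0 = 2, so there are 2 Jordan blocks; the rank sequence gives block sizes [1, 1].

Assembling the blocks gives the Jordan form J above.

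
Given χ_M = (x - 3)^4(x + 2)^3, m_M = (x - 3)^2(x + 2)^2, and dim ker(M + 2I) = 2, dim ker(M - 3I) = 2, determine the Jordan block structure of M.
Jordan blocks: (-2, 2), (-2, 1), (3, 2), (3, 2)

λ = -2: algebraic multiplicity 3 (exponent in χ_M), largest block size 2 (exponent in m_M), 2 blocks (geometric multiplicity). These force block sizes [2, 1].
λ = 3: algebraic multiplicity 4 (exponent in χ_M), largest block size 2 (exponent in m_M), 2 blocks (geometric multiplicity). These force block sizes [2, 2].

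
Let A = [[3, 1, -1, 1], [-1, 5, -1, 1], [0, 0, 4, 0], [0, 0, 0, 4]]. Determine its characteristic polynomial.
xI - A = [[x - 3, -1, 1, -1], [1, x - 5, 1, -1], [0, 0, x - 4, 0], [0, 0, 0, x - 4]].

Expanding det(xI - A) along the first row:
det(xI - A) = + (x - 3)·det([[x - 5, 1, -1], [0, x - 4, 0], [0, 0, x - 4]]) - (-1)·det([[1, 1, -1], [0, x - 4, 0], [0, 0, x - 4]]) + (1)·det([[1, x - 5, -1], [0, 0, 0], [0, 0, x - 4]]) - (-1)·det([[1, x - 5, 1], [0, 0, x - 4], [0, 0, 0]]).

Evaluating gives χ_A(x) = x^4 - 16x^3 + 96x^2 - 256x + 256 = (x - 4)^4.

χ_A(x) = (x - 4)^4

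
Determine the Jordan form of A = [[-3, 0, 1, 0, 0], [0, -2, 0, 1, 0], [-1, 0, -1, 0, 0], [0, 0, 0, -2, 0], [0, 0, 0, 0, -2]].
J = [[-2, 1, 0, 0, 0], [0, -2, 0, 0, 0], [0, 0, -2, 1, 0], [0, 0, 0, -2, 0], [0, 0, 0, 0, -2]]

The characteristic polynomial is det(xI - A) = (x + 2)^5, so the eigenvalues are -2 (algebraic multiplicity 5).

For λ = -2: rank(A + 2I) = 2, rank((A + 2I)^2) = 0. The eigenspace has dimension 5 - 2 = 3, so there are 3 Jordan blocks; the rank sequence gives block sizes [2, 2, 1].

Assembling the blocks gives the Jordan form J above.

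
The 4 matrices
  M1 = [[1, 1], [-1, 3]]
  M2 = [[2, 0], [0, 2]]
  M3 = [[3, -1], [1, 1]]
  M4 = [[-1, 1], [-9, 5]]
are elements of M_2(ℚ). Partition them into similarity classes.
Characteristic polynomials: χ_{M1} = (x - 2)^2, χ_{M2} = (x - 2)^2, χ_{M3} = (x - 2)^2, χ_{M4} = (x - 2)^2.

{M1, M3, M4}: invariant factors (x - 2)^2.

{M2}: invariant factors x - 2, x - 2.

Matrices are similar if and only if their invariant-factor lists agree; the partition into similarity classes is {M1, M3, M4}, {M2}.

2 classes: {M1, M3, M4}, {M2}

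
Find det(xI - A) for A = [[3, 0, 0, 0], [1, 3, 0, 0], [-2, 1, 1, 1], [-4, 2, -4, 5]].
xI - A = [[x - 3, 0, 0, 0], [-1, x - 3, 0, 0], [2, -1, x - 1, -1], [4, -2, 4, x - 5]].

Expanding det(xI - A) along the first row:
det(xI - A) = + (x - 3)·det([[x - 3, 0, 0], [-1, x - 1, -1], [-2, 4, x - 5]]) - (0)·det([[-1, 0, 0], [2, x - 1, -1], [4, 4, x - 5]]) + (0)·det([[-1, x - 3, 0], [2, -1, -1], [4, -2, x - 5]]) - (0)·det([[-1, x - 3, 0], [2, -1, x - 1], [4, -2, 4]]).

Evaluating gives χ_A(x) = x^4 - 12x^3 + 54x^2 - 108x + 81 = (x - 3)^4.

χ_A(x) = (x - 3)^4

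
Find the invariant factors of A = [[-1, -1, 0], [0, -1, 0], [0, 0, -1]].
x + 1, (x + 1)^2

The Jordan structure of A has elementary divisors (x + 1)^2, (x + 1). Arranging the block sizes at each eigenvalue in decreasing order and taking row products gives the invariant factors.

Invariant factors (smallest first, each dividing the next): x + 1, (x + 1)^2.

Check: the last factor (x + 1)^2 is the minimal polynomial, and the product (x + 1)^3 is the characteristic polynomial.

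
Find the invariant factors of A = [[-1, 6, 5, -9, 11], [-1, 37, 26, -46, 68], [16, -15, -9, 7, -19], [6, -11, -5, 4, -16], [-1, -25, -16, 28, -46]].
The Jordan structure of A has elementary divisors (x + 5)^3, x, x. Arranging the block sizes at each eigenvalue in decreasing order and taking row products gives the invariant factors.

Invariant factors (smallest first, each dividing the next): x, x(x + 5)^3.

Check: the last factor x(x + 5)^3 is the minimal polynomial, and the product x^2(x + 5)^3 is the characteristic polynomial.

x, x(x + 5)^3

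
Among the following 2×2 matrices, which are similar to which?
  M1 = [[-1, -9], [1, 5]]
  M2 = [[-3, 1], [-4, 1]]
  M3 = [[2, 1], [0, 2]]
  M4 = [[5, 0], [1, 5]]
3 classes: {M1, M3}, {M2}, {M4}

Characteristic polynomials: χ_{M1} = (x - 2)^2, χ_{M2} = (x + 1)^2, χ_{M3} = (x - 2)^2, χ_{M4} = (x - 5)^2.

{M1, M3}: invariant factors (x - 2)^2.

{M2}: invariant factors (x + 1)^2.

{M4}: invariant factors (x - 5)^2.

Matrices are similar if and only if their invariant-factor lists agree; the partition into similarity classes is {M1, M3}, {M2}, {M4}.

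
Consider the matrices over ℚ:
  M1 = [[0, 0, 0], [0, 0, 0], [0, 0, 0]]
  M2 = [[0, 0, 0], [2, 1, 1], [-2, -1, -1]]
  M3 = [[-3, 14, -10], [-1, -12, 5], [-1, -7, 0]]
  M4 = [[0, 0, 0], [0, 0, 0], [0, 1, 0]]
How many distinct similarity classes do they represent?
3 classes: {M1}, {M2, M4}, {M3}

Characteristic polynomials: χ_{M1} = x^3, χ_{M2} = x^3, χ_{M3} = (x + 5)^3, χ_{M4} = x^3.

{M1}: invariant factors x, x, x.

{M2, M4}: invariant factors x, x^2.

{M3}: invariant factors x + 5, (x + 5)^2.

Matrices are similar if and only if their invariant-factor lists agree; the partition into similarity classes is {M1}, {M2, M4}, {M3}.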